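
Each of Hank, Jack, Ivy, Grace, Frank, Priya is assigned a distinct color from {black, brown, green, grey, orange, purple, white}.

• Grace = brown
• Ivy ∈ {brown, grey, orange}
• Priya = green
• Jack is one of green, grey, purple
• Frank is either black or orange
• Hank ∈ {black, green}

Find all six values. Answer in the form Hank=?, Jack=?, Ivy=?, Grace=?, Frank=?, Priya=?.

Grace has just one choice, so Grace = brown. Strike brown from Ivy.
That leaves Priya = green. So Hank, Jack can't be green.
Hank's domain is down to {black}, so Hank = black. So Frank can't be black.
Frank's domain is down to {orange}, so Frank = orange. Strike orange from Ivy.
Ivy has just one choice, so Ivy = grey. Remove grey from Jack.
Jack must be purple (only option left).

Hank=black, Jack=purple, Ivy=grey, Grace=brown, Frank=orange, Priya=green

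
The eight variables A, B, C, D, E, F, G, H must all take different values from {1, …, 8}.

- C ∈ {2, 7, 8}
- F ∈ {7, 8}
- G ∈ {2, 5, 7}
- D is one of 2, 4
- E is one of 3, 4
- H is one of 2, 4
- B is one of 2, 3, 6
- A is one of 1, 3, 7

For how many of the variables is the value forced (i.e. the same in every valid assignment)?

4

The 8 variables together cover exactly {1, 2, 3, 4, 5, 6, 7, 8} — 8 values for 8 variables — and 1 appears only in A's list, so A = 1.
The 7 still-open variables draw from only 7 values {2, 3, 4, 5, 6, 7, 8}, so each is used; only G can be 5, hence G = 5.
The 6 still-open variables together cover exactly {2, 3, 4, 6, 7, 8} — 6 values for 6 variables — and 6 appears only in B's list, so B = 6.
The 5 still-open variables draw from only 5 values {2, 3, 4, 7, 8}, so each is used; only E can be 3, hence E = 3.
The 2 variables D and H are confined to {2, 4}, which locks those values in; drop them from C.
Determined: A=1, B=6, E=3, G=5. The other variables each still have more than one consistent value. That makes 4.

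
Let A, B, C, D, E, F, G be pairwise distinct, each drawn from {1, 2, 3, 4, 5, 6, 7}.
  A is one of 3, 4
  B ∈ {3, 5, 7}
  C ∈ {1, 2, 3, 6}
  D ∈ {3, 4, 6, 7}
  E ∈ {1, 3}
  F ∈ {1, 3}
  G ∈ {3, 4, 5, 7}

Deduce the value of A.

4

Among the 7 variables, 2 fits only C (and all 7 values in {1, 2, 3, 4, 5, 6, 7} must be used), so C = 2.
The 6 still-open variables draw from only 6 values {1, 3, 4, 5, 6, 7}, so each is used; only D can be 6, hence D = 6.
The 2 variables E and F are confined to {1, 3}, which locks those values in; drop them from A, B, G.
So A = 4.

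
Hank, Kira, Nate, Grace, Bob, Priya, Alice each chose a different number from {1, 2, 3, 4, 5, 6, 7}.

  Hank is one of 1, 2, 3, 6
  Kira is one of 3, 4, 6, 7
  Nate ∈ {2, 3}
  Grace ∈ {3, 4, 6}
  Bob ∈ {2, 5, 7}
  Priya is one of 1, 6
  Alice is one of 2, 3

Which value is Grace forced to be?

4

The 7 variables together cover exactly {1, 2, 3, 4, 5, 6, 7} — 7 values for 7 variables — and 5 appears only in Bob's list, so Bob = 5.
Among the 6 still-open variables, 7 fits only Kira (and all 6 values in {1, 2, 3, 4, 6, 7} must be used), so Kira = 7.
The 5 still-open variables draw from only 5 values {1, 2, 3, 4, 6}, so each is used; only Grace can be 4, hence Grace = 4.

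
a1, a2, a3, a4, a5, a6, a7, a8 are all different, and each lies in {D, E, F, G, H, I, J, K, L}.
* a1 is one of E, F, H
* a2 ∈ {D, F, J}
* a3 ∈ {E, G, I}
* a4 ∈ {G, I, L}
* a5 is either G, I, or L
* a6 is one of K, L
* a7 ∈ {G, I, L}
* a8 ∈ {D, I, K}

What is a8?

D

a4, a5, a7 share exactly the 3 values {G, I, L}; by pigeonhole those values go to them, so strike G, I, L from a3, a6, a8.
That leaves a3 = E. Strike E from a1.
a6's domain is down to {K}, so a6 = K. Strike K from a8.
So a8 = D.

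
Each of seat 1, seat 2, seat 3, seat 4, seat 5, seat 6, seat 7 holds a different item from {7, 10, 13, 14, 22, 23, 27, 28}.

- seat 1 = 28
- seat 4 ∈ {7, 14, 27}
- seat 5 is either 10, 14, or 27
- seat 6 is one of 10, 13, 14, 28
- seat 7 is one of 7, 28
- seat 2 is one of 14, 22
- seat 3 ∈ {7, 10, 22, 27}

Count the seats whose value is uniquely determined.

seat 1 must be 28 (only option left). Eliminate 28 elsewhere: seat 6, seat 7.
That leaves seat 7 = 7. Strike 7 from seat 3, seat 4.
The 5 still-open variables draw from only 5 values {10, 13, 14, 22, 27}, so each is used; only seat 6 can be 13, hence seat 6 = 13.
Determined: seat 1=28, seat 6=13, seat 7=7. The other seats each still have more than one consistent value. That makes 3.

3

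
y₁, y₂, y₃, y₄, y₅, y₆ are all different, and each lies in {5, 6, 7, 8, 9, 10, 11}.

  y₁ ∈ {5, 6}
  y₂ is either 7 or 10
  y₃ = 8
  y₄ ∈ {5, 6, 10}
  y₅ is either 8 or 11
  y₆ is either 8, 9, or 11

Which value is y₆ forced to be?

9

y₃'s domain is down to {8}, so y₃ = 8. So y₅, y₆ can't be 8.
That leaves y₅ = 11. Strike 11 from y₆.
So y₆ = 9.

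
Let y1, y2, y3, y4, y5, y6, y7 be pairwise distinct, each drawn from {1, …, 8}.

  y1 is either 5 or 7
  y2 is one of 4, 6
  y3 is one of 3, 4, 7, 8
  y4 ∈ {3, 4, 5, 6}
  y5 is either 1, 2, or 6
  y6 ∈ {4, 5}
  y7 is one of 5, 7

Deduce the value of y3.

The 2 variables y1 and y7 are confined to {5, 7}, which locks those values in; drop them from y3, y4, y6.
y6's domain is down to {4}, so y6 = 4. So y2, y3, y4 can't be 4.
y2 must be 6 (only option left). Remove 6 from y4, y5.
y4's domain is down to {3}, so y4 = 3. Strike 3 from y3.
So y3 = 8.

8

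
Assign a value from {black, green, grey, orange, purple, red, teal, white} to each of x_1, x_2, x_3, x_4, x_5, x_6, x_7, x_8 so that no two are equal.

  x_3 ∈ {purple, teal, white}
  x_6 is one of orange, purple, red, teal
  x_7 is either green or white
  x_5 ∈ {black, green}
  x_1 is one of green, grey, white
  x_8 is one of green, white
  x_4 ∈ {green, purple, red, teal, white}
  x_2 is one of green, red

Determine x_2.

red

Among the 8 variables, black fits only x_5 (and all 8 values in {black, green, grey, orange, purple, red, teal, white} must be used), so x_5 = black.
Among the 7 still-open variables, grey fits only x_1 (and all 7 values in {green, grey, orange, purple, red, teal, white} must be used), so x_1 = grey.
The 6 still-open variables draw from only 6 values {green, orange, purple, red, teal, white}, so each is used; only x_6 can be orange, hence x_6 = orange.
x_7 and x_8 share exactly the 2 values {green, white}; by pigeonhole those values go to them, so strike green, white from x_2, x_3, x_4.
So x_2 = red.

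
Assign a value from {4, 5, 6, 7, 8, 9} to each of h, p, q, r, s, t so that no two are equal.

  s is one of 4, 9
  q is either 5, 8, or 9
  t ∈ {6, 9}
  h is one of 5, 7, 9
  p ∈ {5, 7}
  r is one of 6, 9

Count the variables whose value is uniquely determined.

2

Among the 6 variables, 4 fits only s (and all 6 values in {4, 5, 6, 7, 8, 9} must be used), so s = 4.
The 5 still-open variables draw from only 5 values {5, 6, 7, 8, 9}, so each is used; only q can be 8, hence q = 8.
r and t between them cover only {6, 9} — a naked pair. Remove those values from h.
Determined: q=8, s=4. The other variables each still have more than one consistent value. That makes 2.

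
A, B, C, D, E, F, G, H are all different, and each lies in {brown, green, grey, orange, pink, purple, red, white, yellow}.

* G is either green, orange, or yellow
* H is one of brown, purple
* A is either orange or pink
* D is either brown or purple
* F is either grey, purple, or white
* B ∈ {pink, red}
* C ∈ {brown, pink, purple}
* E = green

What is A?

orange

E has just one choice, so E = green. Remove green from G.
D and H between them cover only {brown, purple} — a naked pair. Remove those values from C, F.
That leaves C = pink. Strike pink from A, B.
So A = orange.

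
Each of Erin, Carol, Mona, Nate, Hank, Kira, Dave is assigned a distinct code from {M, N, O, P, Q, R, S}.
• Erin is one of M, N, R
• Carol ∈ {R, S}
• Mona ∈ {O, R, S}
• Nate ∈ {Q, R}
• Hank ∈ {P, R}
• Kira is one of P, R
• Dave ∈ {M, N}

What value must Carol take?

The 7 variables draw from only 7 values {M, N, O, P, Q, R, S}, so each is used; only Mona can be O, hence Mona = O.
Among the 6 still-open variables, Q fits only Nate (and all 6 values in {M, N, P, Q, R, S} must be used), so Nate = Q.
The 5 still-open variables together cover exactly {M, N, P, R, S} — 5 values for 5 variables — and S appears only in Carol's list, so Carol = S.

S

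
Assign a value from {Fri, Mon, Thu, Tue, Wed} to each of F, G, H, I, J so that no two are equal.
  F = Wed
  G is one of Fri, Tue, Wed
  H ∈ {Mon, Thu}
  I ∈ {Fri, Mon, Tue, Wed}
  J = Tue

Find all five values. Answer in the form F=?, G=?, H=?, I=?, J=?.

F must be Wed (only option left). Remove Wed from G, I.
J must be Tue (only option left). Eliminate Tue elsewhere: G, I.
G has just one choice, so G = Fri. Strike Fri from I.
I's domain is down to {Mon}, so I = Mon. Remove Mon from H.
H has just one choice, so H = Thu.

F=Wed, G=Fri, H=Thu, I=Mon, J=Tue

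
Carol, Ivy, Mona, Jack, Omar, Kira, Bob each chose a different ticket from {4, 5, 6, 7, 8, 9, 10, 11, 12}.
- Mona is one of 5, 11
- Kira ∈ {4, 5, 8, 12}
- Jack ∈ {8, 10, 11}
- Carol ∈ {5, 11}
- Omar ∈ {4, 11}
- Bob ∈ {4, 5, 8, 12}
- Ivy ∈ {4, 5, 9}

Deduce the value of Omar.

Among the 7 variables, 9 fits only Ivy (and all 7 values in {4, 5, 8, 9, 10, 11, 12} must be used), so Ivy = 9.
The 6 still-open variables draw from only 6 values {4, 5, 8, 10, 11, 12}, so each is used; only Jack can be 10, hence Jack = 10.
Carol and Mona share exactly the 2 values {5, 11}; by pigeonhole those values go to them, so strike 5, 11 from Omar, Kira, Bob.
So Omar = 4.

4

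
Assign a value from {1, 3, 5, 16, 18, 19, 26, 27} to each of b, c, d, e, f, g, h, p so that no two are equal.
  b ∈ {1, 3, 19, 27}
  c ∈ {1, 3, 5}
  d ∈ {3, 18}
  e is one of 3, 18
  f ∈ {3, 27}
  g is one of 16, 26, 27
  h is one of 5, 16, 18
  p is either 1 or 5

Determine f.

The 8 variables draw from only 8 values {1, 3, 5, 16, 18, 19, 26, 27}, so each is used; only b can be 19, hence b = 19.
Among the 7 still-open variables, 26 fits only g (and all 7 values in {1, 3, 5, 16, 18, 26, 27} must be used), so g = 26.
The 6 still-open variables together cover exactly {1, 3, 5, 16, 18, 27} — 6 values for 6 variables — and 16 appears only in h's list, so h = 16.
The 5 still-open variables draw from only 5 values {1, 3, 5, 18, 27}, so each is used; only f can be 27, hence f = 27.

27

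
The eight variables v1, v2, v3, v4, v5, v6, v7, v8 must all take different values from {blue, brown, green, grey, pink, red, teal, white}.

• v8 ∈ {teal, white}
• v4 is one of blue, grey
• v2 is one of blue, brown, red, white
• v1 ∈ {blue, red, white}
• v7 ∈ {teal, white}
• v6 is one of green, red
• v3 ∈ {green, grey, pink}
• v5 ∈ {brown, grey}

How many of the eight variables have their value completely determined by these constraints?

2

Among the 8 variables, pink fits only v3 (and all 8 values in {blue, brown, green, grey, pink, red, teal, white} must be used), so v3 = pink.
The 7 still-open variables together cover exactly {blue, brown, green, grey, red, teal, white} — 7 values for 7 variables — and green appears only in v6's list, so v6 = green.
v7 and v8 share exactly the 2 values {teal, white}; by pigeonhole those values go to them, so strike teal, white from v1, v2.
Determined: v3=pink, v6=green. The other variables each still have more than one consistent value. That makes 2.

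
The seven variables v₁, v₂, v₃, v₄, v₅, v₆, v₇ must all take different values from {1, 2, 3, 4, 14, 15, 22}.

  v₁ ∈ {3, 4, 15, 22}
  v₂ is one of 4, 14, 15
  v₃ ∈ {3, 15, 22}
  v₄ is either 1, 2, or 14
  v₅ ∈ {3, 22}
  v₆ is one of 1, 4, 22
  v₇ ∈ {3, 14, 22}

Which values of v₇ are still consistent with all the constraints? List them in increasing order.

The 7 variables together cover exactly {1, 2, 3, 4, 14, 15, 22} — 7 values for 7 variables — and 2 appears only in v₄'s list, so v₄ = 2.
The 6 still-open variables draw from only 6 values {1, 3, 4, 14, 15, 22}, so each is used; only v₆ can be 1, hence v₆ = 1.
No further eliminations apply; v₇ can still be any of 3, 14, 22.

3, 14, 22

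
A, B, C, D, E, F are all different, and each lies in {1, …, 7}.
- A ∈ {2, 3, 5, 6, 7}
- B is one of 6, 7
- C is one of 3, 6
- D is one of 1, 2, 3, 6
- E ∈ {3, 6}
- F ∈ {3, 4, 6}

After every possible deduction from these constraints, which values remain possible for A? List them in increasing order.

C and E share exactly the 2 values {3, 6}; by pigeonhole those values go to them, so strike 3, 6 from A, B, D, F.
B's domain is down to {7}, so B = 7. Remove 7 from A.
F's domain is down to {4}, so F = 4.
No further eliminations apply; A can still be any of 2, 5.

2, 5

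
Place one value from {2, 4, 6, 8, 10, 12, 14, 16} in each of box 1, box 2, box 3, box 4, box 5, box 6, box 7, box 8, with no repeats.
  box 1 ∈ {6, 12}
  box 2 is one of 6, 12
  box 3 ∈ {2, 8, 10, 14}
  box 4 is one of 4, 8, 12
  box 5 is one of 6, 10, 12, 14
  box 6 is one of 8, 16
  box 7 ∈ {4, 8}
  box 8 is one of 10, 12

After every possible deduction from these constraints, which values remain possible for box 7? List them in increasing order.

4, 8

The 8 variables draw from only 8 values {2, 4, 6, 8, 10, 12, 14, 16}, so each is used; only box 3 can be 2, hence box 3 = 2.
The 7 still-open variables together cover exactly {4, 6, 8, 10, 12, 14, 16} — 7 values for 7 variables — and 14 appears only in box 5's list, so box 5 = 14.
Among the 6 still-open variables, 10 fits only box 8 (and all 6 values in {4, 6, 8, 10, 12, 16} must be used), so box 8 = 10.
The 5 still-open variables together cover exactly {4, 6, 8, 12, 16} — 5 values for 5 variables — and 16 appears only in box 6's list, so box 6 = 16.
box 1 and box 2 between them cover only {6, 12} — a naked pair. Remove those values from box 4.
No further eliminations apply; box 7 can still be any of 4, 8.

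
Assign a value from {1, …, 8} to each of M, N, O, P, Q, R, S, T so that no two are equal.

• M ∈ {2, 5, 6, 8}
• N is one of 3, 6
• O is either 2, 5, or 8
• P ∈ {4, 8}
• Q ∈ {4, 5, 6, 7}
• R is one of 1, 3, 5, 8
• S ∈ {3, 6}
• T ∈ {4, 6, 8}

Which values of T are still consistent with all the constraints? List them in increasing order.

4, 8

The 8 variables together cover exactly {1, 2, 3, 4, 5, 6, 7, 8} — 8 values for 8 variables — and 1 appears only in R's list, so R = 1.
Among the 7 still-open variables, 7 fits only Q (and all 7 values in {2, 3, 4, 5, 6, 7, 8} must be used), so Q = 7.
The 2 variables N and S are confined to {3, 6}, which locks those values in; drop them from M, T.
The 2 variables P and T are confined to {4, 8}, which locks those values in; drop them from M, O.
No further eliminations apply; T can still be any of 4, 8.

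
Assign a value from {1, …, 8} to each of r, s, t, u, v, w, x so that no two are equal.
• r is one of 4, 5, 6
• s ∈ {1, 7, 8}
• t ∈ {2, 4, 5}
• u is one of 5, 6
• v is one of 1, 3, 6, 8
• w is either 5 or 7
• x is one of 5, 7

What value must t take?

w and x between them cover only {5, 7} — a naked pair. Remove those values from r, s, t, u.
u's domain is down to {6}, so u = 6. So r, v can't be 6.
r must be 4 (only option left). So t can't be 4.
So t = 2.

2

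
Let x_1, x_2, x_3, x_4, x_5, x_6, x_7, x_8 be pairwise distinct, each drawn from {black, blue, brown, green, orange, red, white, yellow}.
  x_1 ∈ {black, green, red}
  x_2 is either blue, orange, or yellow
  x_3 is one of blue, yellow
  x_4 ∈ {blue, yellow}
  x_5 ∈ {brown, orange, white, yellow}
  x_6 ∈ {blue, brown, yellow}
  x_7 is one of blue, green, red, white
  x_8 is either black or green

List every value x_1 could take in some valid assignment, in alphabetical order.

x_3 and x_4 share exactly the 2 values {blue, yellow}; by pigeonhole those values go to them, so strike blue, yellow from x_2, x_5, x_6, x_7.
x_2 has just one choice, so x_2 = orange. So x_5 can't be orange.
x_6 has just one choice, so x_6 = brown. So x_5 can't be brown.
That leaves x_5 = white. Remove white from x_7.
No further eliminations apply; x_1 can still be any of black, green, red.

black, green, red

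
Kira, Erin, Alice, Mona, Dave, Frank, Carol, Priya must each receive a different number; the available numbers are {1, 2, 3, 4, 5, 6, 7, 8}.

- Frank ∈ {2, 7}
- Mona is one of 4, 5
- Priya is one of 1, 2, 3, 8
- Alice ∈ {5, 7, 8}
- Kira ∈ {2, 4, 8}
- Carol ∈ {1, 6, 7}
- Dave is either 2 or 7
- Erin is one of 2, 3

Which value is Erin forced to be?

3

Among the 8 variables, 6 fits only Carol (and all 8 values in {1, 2, 3, 4, 5, 6, 7, 8} must be used), so Carol = 6.
Among the 7 still-open variables, 1 fits only Priya (and all 7 values in {1, 2, 3, 4, 5, 7, 8} must be used), so Priya = 1.
Among the 6 still-open variables, 3 fits only Erin (and all 6 values in {2, 3, 4, 5, 7, 8} must be used), so Erin = 3.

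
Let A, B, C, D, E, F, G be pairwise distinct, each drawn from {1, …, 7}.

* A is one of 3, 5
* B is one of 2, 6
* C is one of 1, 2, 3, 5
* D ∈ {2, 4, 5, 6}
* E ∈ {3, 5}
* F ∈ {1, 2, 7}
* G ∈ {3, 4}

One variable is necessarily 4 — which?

The 7 variables together cover exactly {1, 2, 3, 4, 5, 6, 7} — 7 values for 7 variables — and 7 appears only in F's list, so F = 7.
Among the 6 still-open variables, 1 fits only C (and all 6 values in {1, 2, 3, 4, 5, 6} must be used), so C = 1.
A and E share exactly the 2 values {3, 5}; by pigeonhole those values go to them, so strike 3, 5 from D, G.
So 4 goes to G.

G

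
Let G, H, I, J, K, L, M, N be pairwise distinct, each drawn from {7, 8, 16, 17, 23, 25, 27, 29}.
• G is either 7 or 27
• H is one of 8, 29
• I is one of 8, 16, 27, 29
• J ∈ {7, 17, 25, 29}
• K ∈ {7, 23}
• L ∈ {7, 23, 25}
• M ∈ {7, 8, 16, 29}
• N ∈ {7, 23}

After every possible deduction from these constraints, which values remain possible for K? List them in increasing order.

7, 23

The 8 variables together cover exactly {7, 8, 16, 17, 23, 25, 27, 29} — 8 values for 8 variables — and 17 appears only in J's list, so J = 17.
The 7 still-open variables together cover exactly {7, 8, 16, 23, 25, 27, 29} — 7 values for 7 variables — and 25 appears only in L's list, so L = 25.
K and N between them cover only {7, 23} — a naked pair. Remove those values from G, M.
G's domain is down to {27}, so G = 27. So I can't be 27.
No further eliminations apply; K can still be any of 7, 23.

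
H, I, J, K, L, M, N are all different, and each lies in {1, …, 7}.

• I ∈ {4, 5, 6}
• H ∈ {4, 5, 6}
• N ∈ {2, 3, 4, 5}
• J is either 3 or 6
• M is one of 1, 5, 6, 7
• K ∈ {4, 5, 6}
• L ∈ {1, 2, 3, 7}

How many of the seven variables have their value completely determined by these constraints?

2

H, I, K between them cover only {4, 5, 6} — a naked triple. Remove those values from J, M, N.
J must be 3 (only option left). Remove 3 from L, N.
N's domain is down to {2}, so N = 2. Strike 2 from L.
Determined: J=3, N=2. The other variables each still have more than one consistent value. That makes 2.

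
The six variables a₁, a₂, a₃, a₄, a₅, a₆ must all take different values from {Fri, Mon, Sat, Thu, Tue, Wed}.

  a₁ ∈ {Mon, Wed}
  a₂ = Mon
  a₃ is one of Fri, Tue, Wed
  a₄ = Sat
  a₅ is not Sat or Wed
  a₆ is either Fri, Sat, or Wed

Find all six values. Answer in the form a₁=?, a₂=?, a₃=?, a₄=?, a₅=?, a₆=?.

a₁=Wed, a₂=Mon, a₃=Tue, a₄=Sat, a₅=Thu, a₆=Fri

a₂ has just one choice, so a₂ = Mon. Eliminate Mon elsewhere: a₁, a₅.
a₄ must be Sat (only option left). Eliminate Sat elsewhere: a₆.
a₁ has just one choice, so a₁ = Wed. So a₃, a₆ can't be Wed.
a₆ must be Fri (only option left). So a₃, a₅ can't be Fri.
a₃ has just one choice, so a₃ = Tue. Eliminate Tue elsewhere: a₅.
a₅'s domain is down to {Thu}, so a₅ = Thu.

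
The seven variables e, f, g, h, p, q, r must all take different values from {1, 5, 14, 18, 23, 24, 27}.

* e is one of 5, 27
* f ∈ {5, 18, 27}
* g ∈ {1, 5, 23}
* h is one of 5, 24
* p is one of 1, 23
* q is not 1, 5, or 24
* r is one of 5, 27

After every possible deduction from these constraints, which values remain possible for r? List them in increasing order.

Among the 7 variables, 14 fits only q (and all 7 values in {1, 5, 14, 18, 23, 24, 27} must be used), so q = 14.
The 6 still-open variables draw from only 6 values {1, 5, 18, 23, 24, 27}, so each is used; only f can be 18, hence f = 18.
The 5 still-open variables draw from only 5 values {1, 5, 23, 24, 27}, so each is used; only h can be 24, hence h = 24.
e and r share exactly the 2 values {5, 27}; by pigeonhole those values go to them, so strike 5, 27 from g.
No further eliminations apply; r can still be any of 5, 27.

5, 27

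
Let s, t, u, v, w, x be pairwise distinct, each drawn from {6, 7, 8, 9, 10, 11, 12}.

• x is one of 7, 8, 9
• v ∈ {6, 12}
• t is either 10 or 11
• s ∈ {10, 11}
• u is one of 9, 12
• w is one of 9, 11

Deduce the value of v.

6

s and t share exactly the 2 values {10, 11}; by pigeonhole those values go to them, so strike 10, 11 from w.
w's domain is down to {9}, so w = 9. Strike 9 from u, x.
u's domain is down to {12}, so u = 12. Strike 12 from v.
So v = 6.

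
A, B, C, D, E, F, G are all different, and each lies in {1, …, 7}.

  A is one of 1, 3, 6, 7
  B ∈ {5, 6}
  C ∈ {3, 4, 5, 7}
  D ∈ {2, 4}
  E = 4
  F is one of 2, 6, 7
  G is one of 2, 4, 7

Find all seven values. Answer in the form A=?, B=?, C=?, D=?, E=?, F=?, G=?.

E must be 4 (only option left). So C, D, G can't be 4.
D has just one choice, so D = 2. Eliminate 2 elsewhere: F, G.
G has just one choice, so G = 7. So A, C, F can't be 7.
That leaves F = 6. Strike 6 from A, B.
B's domain is down to {5}, so B = 5. Strike 5 from C.
C must be 3 (only option left). So A can't be 3.
That leaves A = 1.

A=1, B=5, C=3, D=2, E=4, F=6, G=7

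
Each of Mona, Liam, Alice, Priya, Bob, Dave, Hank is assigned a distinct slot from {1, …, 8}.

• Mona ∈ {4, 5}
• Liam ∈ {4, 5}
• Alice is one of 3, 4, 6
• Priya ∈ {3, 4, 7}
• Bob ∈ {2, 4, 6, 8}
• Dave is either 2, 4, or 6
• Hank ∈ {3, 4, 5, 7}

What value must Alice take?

Among the 7 variables, 8 fits only Bob (and all 7 values in {2, 3, 4, 5, 6, 7, 8} must be used), so Bob = 8.
The 6 still-open variables together cover exactly {2, 3, 4, 5, 6, 7} — 6 values for 6 variables — and 2 appears only in Dave's list, so Dave = 2.
Among the 5 still-open variables, 6 fits only Alice (and all 5 values in {3, 4, 5, 6, 7} must be used), so Alice = 6.

6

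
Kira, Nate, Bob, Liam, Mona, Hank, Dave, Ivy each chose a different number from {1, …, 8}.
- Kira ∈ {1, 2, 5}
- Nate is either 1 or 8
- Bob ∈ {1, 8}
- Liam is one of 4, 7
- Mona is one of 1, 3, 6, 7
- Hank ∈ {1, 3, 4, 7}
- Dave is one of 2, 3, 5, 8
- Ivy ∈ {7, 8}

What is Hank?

Among the 8 variables, 6 fits only Mona (and all 8 values in {1, 2, 3, 4, 5, 6, 7, 8} must be used), so Mona = 6.
Nate and Bob between them cover only {1, 8} — a naked pair. Remove those values from Kira, Hank, Dave, Ivy.
Ivy must be 7 (only option left). So Liam, Hank can't be 7.
That leaves Liam = 4. Remove 4 from Hank.
So Hank = 3.

3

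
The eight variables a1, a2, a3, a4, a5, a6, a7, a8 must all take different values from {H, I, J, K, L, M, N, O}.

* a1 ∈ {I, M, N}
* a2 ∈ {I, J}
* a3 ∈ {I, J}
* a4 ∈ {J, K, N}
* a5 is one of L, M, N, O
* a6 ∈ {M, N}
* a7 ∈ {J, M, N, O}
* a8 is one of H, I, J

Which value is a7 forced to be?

O

The 8 variables together cover exactly {H, I, J, K, L, M, N, O} — 8 values for 8 variables — and H appears only in a8's list, so a8 = H.
The 7 still-open variables draw from only 7 values {I, J, K, L, M, N, O}, so each is used; only a4 can be K, hence a4 = K.
The 6 still-open variables together cover exactly {I, J, L, M, N, O} — 6 values for 6 variables — and L appears only in a5's list, so a5 = L.
Among the 5 still-open variables, O fits only a7 (and all 5 values in {I, J, M, N, O} must be used), so a7 = O.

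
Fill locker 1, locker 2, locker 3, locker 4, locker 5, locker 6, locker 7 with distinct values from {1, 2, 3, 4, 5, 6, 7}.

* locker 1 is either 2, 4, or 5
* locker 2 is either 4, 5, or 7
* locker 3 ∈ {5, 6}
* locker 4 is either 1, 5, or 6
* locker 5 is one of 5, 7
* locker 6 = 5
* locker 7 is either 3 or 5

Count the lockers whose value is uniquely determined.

locker 6 has just one choice, so locker 6 = 5. Remove 5 from locker 1, locker 2, locker 3, locker 4, locker 5, locker 7.
locker 7's domain is down to {3}, so locker 7 = 3.
That leaves locker 3 = 6. So locker 4 can't be 6.
locker 4 has just one choice, so locker 4 = 1.
locker 5 must be 7 (only option left). Strike 7 from locker 2.
locker 2 has just one choice, so locker 2 = 4. Strike 4 from locker 1.
That leaves locker 1 = 2.
Every locker is fixed: locker 1=2, locker 2=4, locker 3=6, locker 4=1, locker 5=7, locker 6=5, locker 7=3. That makes 7.

7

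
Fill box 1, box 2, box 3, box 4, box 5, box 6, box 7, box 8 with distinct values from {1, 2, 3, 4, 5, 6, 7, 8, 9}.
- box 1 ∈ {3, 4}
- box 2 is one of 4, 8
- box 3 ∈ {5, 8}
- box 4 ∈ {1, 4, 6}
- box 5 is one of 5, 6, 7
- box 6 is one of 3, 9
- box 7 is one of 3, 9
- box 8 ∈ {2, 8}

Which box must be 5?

box 6 and box 7 share exactly the 2 values {3, 9}; by pigeonhole those values go to them, so strike 3, 9 from box 1.
box 1's domain is down to {4}, so box 1 = 4. Remove 4 from box 2, box 4.
box 2's domain is down to {8}, so box 2 = 8. So box 3, box 8 can't be 8.
So 5 goes to box 3.

box 3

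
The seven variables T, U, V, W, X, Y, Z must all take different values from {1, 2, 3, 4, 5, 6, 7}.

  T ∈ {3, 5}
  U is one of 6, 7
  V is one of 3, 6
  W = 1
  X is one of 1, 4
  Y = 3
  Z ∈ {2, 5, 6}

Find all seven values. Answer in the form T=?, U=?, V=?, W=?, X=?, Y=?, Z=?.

W must be 1 (only option left). So X can't be 1.
X's domain is down to {4}, so X = 4.
Y's domain is down to {3}, so Y = 3. Strike 3 from T, V.
T has just one choice, so T = 5. So Z can't be 5.
V must be 6 (only option left). So U, Z can't be 6.
Z's domain is down to {2}, so Z = 2.
U has just one choice, so U = 7.

T=5, U=7, V=6, W=1, X=4, Y=3, Z=2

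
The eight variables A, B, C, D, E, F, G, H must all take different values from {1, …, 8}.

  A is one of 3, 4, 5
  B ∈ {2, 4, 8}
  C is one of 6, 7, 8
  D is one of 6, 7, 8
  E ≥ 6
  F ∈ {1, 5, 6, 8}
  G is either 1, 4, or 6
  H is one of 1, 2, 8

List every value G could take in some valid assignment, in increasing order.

1, 4

The 8 variables together cover exactly {1, 2, 3, 4, 5, 6, 7, 8} — 8 values for 8 variables — and 3 appears only in A's list, so A = 3.
Among the 7 still-open variables, 5 fits only F (and all 7 values in {1, 2, 4, 5, 6, 7, 8} must be used), so F = 5.
The 3 variables C, D, E are confined to {6, 7, 8}, which locks those values in; drop them from B, G, H.
No further eliminations apply; G can still be any of 1, 4.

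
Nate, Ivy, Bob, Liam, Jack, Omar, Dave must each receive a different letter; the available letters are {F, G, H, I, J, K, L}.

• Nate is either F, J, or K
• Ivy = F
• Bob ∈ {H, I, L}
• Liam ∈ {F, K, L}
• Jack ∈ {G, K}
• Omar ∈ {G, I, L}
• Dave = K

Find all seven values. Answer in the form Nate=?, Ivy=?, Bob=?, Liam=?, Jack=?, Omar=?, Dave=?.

Ivy must be F (only option left). Remove F from Nate, Liam.
Dave must be K (only option left). So Nate, Liam, Jack can't be K.
Nate must be J (only option left).
Liam has just one choice, so Liam = L. Strike L from Bob, Omar.
That leaves Jack = G. Remove G from Omar.
Omar has just one choice, so Omar = I. Eliminate I elsewhere: Bob.
Bob's domain is down to {H}, so Bob = H.

Nate=J, Ivy=F, Bob=H, Liam=L, Jack=G, Omar=I, Dave=K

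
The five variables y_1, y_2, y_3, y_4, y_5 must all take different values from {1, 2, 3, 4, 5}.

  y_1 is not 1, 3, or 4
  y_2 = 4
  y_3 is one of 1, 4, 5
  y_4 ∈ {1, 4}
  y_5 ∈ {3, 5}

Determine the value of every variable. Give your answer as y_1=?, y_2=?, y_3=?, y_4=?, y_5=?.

y_1=2, y_2=4, y_3=5, y_4=1, y_5=3

y_2's domain is down to {4}, so y_2 = 4. So y_3, y_4 can't be 4.
y_4 must be 1 (only option left). Eliminate 1 elsewhere: y_3.
y_3's domain is down to {5}, so y_3 = 5. Eliminate 5 elsewhere: y_1, y_5.
That leaves y_5 = 3.
y_1 must be 2 (only option left).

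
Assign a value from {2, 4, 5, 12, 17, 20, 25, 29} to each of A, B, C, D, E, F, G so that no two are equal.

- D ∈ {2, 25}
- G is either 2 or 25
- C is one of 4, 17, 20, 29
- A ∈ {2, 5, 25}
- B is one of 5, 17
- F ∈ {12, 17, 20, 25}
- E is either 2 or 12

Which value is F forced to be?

20

The 2 variables D and G are confined to {2, 25}, which locks those values in; drop them from A, E, F.
A must be 5 (only option left). Remove 5 from B.
B must be 17 (only option left). Remove 17 from C, F.
E has just one choice, so E = 12. Strike 12 from F.
So F = 20.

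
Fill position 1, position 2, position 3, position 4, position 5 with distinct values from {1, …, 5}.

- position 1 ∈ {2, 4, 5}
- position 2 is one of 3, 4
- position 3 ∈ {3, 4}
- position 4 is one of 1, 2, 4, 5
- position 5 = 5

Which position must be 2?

position 1

position 5's domain is down to {5}, so position 5 = 5. Remove 5 from position 1, position 4.
The 4 still-open variables together cover exactly {1, 2, 3, 4} — 4 values for 4 variables — and 1 appears only in position 4's list, so position 4 = 1.
The 3 still-open variables together cover exactly {2, 3, 4} — 3 values for 3 variables — and 2 appears only in position 1's list, so position 1 = 2.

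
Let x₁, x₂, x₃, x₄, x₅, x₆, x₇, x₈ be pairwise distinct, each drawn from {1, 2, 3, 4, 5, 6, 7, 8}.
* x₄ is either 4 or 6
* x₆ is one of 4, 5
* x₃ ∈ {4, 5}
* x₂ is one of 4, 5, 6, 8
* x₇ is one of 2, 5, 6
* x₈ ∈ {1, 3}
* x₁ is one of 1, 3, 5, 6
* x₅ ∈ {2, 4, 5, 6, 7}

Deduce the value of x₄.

The 8 variables draw from only 8 values {1, 2, 3, 4, 5, 6, 7, 8}, so each is used; only x₅ can be 7, hence x₅ = 7.
The 7 still-open variables draw from only 7 values {1, 2, 3, 4, 5, 6, 8}, so each is used; only x₇ can be 2, hence x₇ = 2.
Among the 6 still-open variables, 8 fits only x₂ (and all 6 values in {1, 3, 4, 5, 6, 8} must be used), so x₂ = 8.
x₃ and x₆ share exactly the 2 values {4, 5}; by pigeonhole those values go to them, so strike 4, 5 from x₁, x₄.
So x₄ = 6.

6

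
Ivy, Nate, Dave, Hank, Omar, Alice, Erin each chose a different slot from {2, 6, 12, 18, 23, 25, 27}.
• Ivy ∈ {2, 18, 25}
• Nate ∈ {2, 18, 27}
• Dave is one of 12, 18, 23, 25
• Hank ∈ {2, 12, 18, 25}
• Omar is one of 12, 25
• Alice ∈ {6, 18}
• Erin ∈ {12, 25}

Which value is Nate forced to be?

27

Among the 7 variables, 6 fits only Alice (and all 7 values in {2, 6, 12, 18, 23, 25, 27} must be used), so Alice = 6.
Among the 6 still-open variables, 23 fits only Dave (and all 6 values in {2, 12, 18, 23, 25, 27} must be used), so Dave = 23.
Among the 5 still-open variables, 27 fits only Nate (and all 5 values in {2, 12, 18, 25, 27} must be used), so Nate = 27.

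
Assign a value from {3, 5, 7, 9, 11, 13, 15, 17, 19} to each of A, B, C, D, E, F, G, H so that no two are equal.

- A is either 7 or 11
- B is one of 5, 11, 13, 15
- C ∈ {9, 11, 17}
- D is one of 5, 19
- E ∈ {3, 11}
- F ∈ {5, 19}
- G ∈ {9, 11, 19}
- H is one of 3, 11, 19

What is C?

D and F share exactly the 2 values {5, 19}; by pigeonhole those values go to them, so strike 5, 19 from B, G, H.
E and H between them cover only {3, 11} — a naked pair. Remove those values from A, B, C, G.
That leaves A = 7.
G has just one choice, so G = 9. Remove 9 from C.
So C = 17.

17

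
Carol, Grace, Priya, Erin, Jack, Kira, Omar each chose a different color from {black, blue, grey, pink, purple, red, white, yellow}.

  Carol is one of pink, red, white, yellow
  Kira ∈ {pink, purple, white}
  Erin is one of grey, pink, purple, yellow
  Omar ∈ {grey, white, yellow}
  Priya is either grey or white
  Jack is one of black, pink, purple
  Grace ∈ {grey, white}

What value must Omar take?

yellow

The 7 variables draw from only 7 values {black, grey, pink, purple, red, white, yellow}, so each is used; only Jack can be black, hence Jack = black.
Among the 6 still-open variables, red fits only Carol (and all 6 values in {grey, pink, purple, red, white, yellow} must be used), so Carol = red.
Grace and Priya share exactly the 2 values {grey, white}; by pigeonhole those values go to them, so strike grey, white from Erin, Kira, Omar.
So Omar = yellow.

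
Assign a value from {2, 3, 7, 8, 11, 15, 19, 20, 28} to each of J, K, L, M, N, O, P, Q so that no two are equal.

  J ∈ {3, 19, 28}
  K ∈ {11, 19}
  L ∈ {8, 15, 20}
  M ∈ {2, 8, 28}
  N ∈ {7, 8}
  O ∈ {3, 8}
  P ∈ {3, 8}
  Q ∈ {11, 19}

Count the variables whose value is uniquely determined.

3

K and Q share exactly the 2 values {11, 19}; by pigeonhole those values go to them, so strike 11, 19 from J.
The 2 variables O and P are confined to {3, 8}, which locks those values in; drop them from J, L, M, N.
J must be 28 (only option left). Remove 28 from M.
That leaves M = 2.
N has just one choice, so N = 7.
Determined: J=28, M=2, N=7. The other variables each still have more than one consistent value. That makes 3.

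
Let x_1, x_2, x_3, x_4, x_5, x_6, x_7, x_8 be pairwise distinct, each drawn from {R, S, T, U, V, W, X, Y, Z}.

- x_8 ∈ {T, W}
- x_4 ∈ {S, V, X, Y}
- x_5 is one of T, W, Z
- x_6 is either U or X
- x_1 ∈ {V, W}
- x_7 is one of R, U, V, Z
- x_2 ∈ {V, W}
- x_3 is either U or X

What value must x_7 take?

The 2 variables x_1 and x_2 are confined to {V, W}, which locks those values in; drop them from x_4, x_5, x_7, x_8.
That leaves x_8 = T. Strike T from x_5.
x_5 has just one choice, so x_5 = Z. So x_7 can't be Z.
x_3 and x_6 share exactly the 2 values {U, X}; by pigeonhole those values go to them, so strike U, X from x_4, x_7.
So x_7 = R.

R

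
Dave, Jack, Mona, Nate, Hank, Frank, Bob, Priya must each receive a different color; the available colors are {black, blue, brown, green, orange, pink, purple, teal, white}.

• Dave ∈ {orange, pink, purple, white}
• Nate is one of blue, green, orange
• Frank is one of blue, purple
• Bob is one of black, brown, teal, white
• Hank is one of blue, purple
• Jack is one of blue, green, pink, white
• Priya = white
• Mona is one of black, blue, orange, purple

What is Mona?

black

Priya must be white (only option left). Remove white from Dave, Jack, Bob.
The 2 variables Hank and Frank are confined to {blue, purple}, which locks those values in; drop them from Dave, Jack, Mona, Nate.
Dave, Jack, Nate between them cover only {green, orange, pink} — a naked triple. Remove those values from Mona.
So Mona = black.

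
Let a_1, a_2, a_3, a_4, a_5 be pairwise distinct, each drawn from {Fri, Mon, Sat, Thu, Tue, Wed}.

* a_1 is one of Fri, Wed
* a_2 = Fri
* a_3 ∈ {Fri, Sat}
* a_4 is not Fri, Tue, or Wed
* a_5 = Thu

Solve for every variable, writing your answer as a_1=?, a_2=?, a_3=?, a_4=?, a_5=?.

a_1=Wed, a_2=Fri, a_3=Sat, a_4=Mon, a_5=Thu

a_2 has just one choice, so a_2 = Fri. Eliminate Fri elsewhere: a_1, a_3.
a_3 has just one choice, so a_3 = Sat. Remove Sat from a_4.
a_5's domain is down to {Thu}, so a_5 = Thu. Remove Thu from a_4.
That leaves a_1 = Wed.
a_4 must be Mon (only option left).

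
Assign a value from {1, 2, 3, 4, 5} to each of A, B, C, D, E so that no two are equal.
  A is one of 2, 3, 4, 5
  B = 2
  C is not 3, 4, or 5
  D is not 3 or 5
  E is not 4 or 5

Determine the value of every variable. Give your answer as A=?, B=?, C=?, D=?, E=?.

B must be 2 (only option left). Eliminate 2 elsewhere: A, C, D, E.
C must be 1 (only option left). Strike 1 from D, E.
D must be 4 (only option left). Eliminate 4 elsewhere: A.
E must be 3 (only option left). Eliminate 3 elsewhere: A.
That leaves A = 5.

A=5, B=2, C=1, D=4, E=3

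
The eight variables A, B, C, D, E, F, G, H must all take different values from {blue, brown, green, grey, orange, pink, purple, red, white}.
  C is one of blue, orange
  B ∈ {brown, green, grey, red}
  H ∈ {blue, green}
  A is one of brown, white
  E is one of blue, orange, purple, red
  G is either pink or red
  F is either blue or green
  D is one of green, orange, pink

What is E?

F and H between them cover only {blue, green} — a naked pair. Remove those values from B, C, D, E.
C has just one choice, so C = orange. Eliminate orange elsewhere: D, E.
D has just one choice, so D = pink. Strike pink from G.
G has just one choice, so G = red. Strike red from B, E.
So E = purple.

purple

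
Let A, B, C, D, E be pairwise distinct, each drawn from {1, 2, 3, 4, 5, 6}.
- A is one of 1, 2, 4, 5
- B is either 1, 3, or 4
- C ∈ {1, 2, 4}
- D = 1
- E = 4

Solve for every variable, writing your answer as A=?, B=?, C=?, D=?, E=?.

A=5, B=3, C=2, D=1, E=4

D must be 1 (only option left). Strike 1 from A, B, C.
E's domain is down to {4}, so E = 4. Remove 4 from A, B, C.
B's domain is down to {3}, so B = 3.
C has just one choice, so C = 2. Strike 2 from A.
That leaves A = 5.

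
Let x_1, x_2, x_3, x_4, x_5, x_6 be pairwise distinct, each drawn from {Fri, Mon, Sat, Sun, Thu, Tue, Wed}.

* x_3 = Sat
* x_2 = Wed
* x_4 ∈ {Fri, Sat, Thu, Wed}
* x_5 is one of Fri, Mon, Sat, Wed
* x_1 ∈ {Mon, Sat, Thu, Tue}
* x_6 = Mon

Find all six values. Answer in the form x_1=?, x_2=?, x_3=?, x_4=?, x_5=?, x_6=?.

x_1=Tue, x_2=Wed, x_3=Sat, x_4=Thu, x_5=Fri, x_6=Mon

x_2's domain is down to {Wed}, so x_2 = Wed. So x_4, x_5 can't be Wed.
x_3 must be Sat (only option left). Remove Sat from x_1, x_4, x_5.
x_6's domain is down to {Mon}, so x_6 = Mon. So x_1, x_5 can't be Mon.
x_5 must be Fri (only option left). So x_4 can't be Fri.
x_4 must be Thu (only option left). Strike Thu from x_1.
x_1 has just one choice, so x_1 = Tue.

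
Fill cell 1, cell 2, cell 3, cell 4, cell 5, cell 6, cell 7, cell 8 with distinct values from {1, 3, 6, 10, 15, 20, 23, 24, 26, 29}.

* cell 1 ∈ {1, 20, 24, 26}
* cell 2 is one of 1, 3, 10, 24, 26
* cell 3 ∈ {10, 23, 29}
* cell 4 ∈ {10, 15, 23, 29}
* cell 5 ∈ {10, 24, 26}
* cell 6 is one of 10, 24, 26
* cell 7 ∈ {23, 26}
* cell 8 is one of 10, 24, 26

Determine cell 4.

cell 5, cell 6, cell 8 between them cover only {10, 24, 26} — a naked triple. Remove those values from cell 1, cell 2, cell 3, cell 4, cell 7.
cell 7 must be 23 (only option left). Strike 23 from cell 3, cell 4.
cell 3's domain is down to {29}, so cell 3 = 29. Eliminate 29 elsewhere: cell 4.
So cell 4 = 15.

15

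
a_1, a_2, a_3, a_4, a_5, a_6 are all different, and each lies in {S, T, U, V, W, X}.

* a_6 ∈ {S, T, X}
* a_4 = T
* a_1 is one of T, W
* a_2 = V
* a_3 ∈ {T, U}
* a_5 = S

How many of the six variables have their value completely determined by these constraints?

a_2's domain is down to {V}, so a_2 = V.
a_4 must be T (only option left). Strike T from a_1, a_3, a_6.
a_5 has just one choice, so a_5 = S. So a_6 can't be S.
a_6's domain is down to {X}, so a_6 = X.
That leaves a_1 = W.
That leaves a_3 = U.
Every variable is fixed: a_1=W, a_2=V, a_3=U, a_4=T, a_5=S, a_6=X. That makes 6.

6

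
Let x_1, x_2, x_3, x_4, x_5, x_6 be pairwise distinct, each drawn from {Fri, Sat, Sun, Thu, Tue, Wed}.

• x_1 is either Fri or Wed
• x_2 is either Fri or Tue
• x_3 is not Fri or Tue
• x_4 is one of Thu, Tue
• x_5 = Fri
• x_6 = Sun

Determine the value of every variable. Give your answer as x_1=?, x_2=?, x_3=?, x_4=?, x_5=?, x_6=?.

x_5's domain is down to {Fri}, so x_5 = Fri. Strike Fri from x_1, x_2.
That leaves x_6 = Sun. So x_3 can't be Sun.
x_1 must be Wed (only option left). Remove Wed from x_3.
x_2 must be Tue (only option left). So x_4 can't be Tue.
x_4's domain is down to {Thu}, so x_4 = Thu. Remove Thu from x_3.
x_3 has just one choice, so x_3 = Sat.

x_1=Wed, x_2=Tue, x_3=Sat, x_4=Thu, x_5=Fri, x_6=Sun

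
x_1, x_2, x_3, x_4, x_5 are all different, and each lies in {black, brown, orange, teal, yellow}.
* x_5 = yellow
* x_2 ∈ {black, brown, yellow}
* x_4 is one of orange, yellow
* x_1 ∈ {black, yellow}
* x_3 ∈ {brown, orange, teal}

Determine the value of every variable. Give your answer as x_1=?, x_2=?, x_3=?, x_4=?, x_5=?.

x_1=black, x_2=brown, x_3=teal, x_4=orange, x_5=yellow

x_5 must be yellow (only option left). Strike yellow from x_1, x_2, x_4.
That leaves x_1 = black. Strike black from x_2.
x_2's domain is down to {brown}, so x_2 = brown. Strike brown from x_3.
That leaves x_4 = orange. Strike orange from x_3.
x_3 must be teal (only option left).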